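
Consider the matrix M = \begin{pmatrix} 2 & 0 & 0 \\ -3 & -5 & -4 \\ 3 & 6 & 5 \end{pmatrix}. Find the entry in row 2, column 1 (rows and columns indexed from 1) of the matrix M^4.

Characteristic polynomial: r^3 - 2r^2 - r + 2 = (r - 2)(r - 1)(r + 1), so the eigenvalues are -1, 1, 2.
r=1: eigenvector (0, -2, 3).
r=-1: eigenvector (0, 1, -1).
r=2: eigenvector (1, -1, 1).
P = [[0, 0, 1], [-2, 1, -1], [3, -1, 1]], D = diag(1, -1, 2), P⁻¹ = [[0, 1, 1], [1, 3, 2], [1, 0, 0]].
M⁴ = P·diag(1, 1, 16)·P⁻¹ = [[16, 0, 0], [-15, 1, 0], [15, 0, 1]].
The requested entry is -15.

-15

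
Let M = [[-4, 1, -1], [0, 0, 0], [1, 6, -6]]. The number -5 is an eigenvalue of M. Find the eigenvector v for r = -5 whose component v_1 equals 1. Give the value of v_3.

1

M + 5I = [[1, 1, -1], [0, 5, 0], [1, 6, -1]].
Solving (M + 5I)v = 0 gives the eigenspace spanned by (1, 0, 1).
With v_1 = 1, v = (1, 0, 1), so v_3 = 1.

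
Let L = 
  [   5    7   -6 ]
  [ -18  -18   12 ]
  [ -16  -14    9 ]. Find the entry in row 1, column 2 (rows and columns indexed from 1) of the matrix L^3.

Characteristic polynomial: λ^3 + 4λ^2 - 9λ - 36 = (λ - 3)(λ + 3)(λ + 4), so the eigenvalues are -4, -3, 3.
λ=-3: eigenvector (-1, 2, 1).
λ=-4: eigenvector (-1, 3, 2).
λ=3: eigenvector (-1, 2, 2).
P = [[-1, -1, -1], [2, 3, 2], [1, 2, 2]], D = diag(-3, -4, 3), P⁻¹ = [[-2, 0, -1], [2, 1, 0], [-1, -1, 1]].
L³ = P·diag(-27, -64, 27)·P⁻¹ = [[101, 91, -54], [-330, -246, 108], [-256, -182, 81]].
The requested entry is 91.

91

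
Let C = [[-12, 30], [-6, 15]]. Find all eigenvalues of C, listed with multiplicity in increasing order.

0, 3

Characteristic polynomial: p(s) = s^2 - 3s = s(s - 3).
Roots (with multiplicity): 0, 3.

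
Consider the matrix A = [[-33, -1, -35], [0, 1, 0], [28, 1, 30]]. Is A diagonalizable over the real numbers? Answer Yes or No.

Yes

Characteristic polynomial: p(r) = r^3 + 2r^2 - 13r + 10 = (r - 2)(r - 1)(r + 5).
All 3 eigenvalues are distinct, so A is diagonalizable.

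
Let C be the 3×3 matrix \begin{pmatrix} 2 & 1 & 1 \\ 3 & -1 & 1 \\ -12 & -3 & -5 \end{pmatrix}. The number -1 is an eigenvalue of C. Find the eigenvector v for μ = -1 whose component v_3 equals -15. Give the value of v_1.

C + 1I = [[3, 1, 1], [3, 0, 1], [-12, -3, -4]].
Solving (C + 1I)v = 0 gives the eigenspace spanned by (5, 0, -15).
With v_3 = -15, v = (5, 0, -15), so v_1 = 5.

5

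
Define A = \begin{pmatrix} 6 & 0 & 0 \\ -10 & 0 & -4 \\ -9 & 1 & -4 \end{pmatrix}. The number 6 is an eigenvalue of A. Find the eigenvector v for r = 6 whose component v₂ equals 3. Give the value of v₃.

3

A − 6I = [[0, 0, 0], [-10, -6, -4], [-9, 1, -10]].
Solving (A − 6I)v = 0 gives the eigenspace spanned by (-3, 3, 3).
With v₂ = 3, v = (-3, 3, 3), so v₃ = 3.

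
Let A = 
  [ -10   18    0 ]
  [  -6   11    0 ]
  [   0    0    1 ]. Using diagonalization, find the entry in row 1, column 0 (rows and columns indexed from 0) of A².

Characteristic polynomial: t^3 - 2t^2 - t + 2 = (t - 2)(t - 1)(t + 1), so the eigenvalues are -1, 1, 2.
t=2: eigenvector (-3, -2, 0).
t=-1: eigenvector (2, 1, 0).
t=1: eigenvector (0, 0, 1).
P = [[-3, 2, 0], [-2, 1, 0], [0, 0, 1]], D = diag(2, -1, 1), P⁻¹ = [[1, -2, 0], [2, -3, 0], [0, 0, 1]].
A² = P·diag(4, 1, 1)·P⁻¹ = [[-8, 18, 0], [-6, 13, 0], [0, 0, 1]].
The requested entry is -6.

-6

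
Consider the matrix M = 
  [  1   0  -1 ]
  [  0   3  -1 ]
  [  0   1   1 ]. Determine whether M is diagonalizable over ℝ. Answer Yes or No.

No

Characteristic polynomial: p(r) = r^3 - 5r^2 + 8r - 4 = (r - 2)^2(r - 1).
r = 2 has algebraic multiplicity 2; rank(M − 2I) = 2, so geometric multiplicity = 1.
Geometric multiplicity < algebraic multiplicity, so M is not diagonalizable.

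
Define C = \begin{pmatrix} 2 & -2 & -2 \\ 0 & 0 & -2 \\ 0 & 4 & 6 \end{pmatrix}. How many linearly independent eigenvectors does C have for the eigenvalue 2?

C − 2I = [[0, -2, -2], [0, -2, -2], [0, 4, 4]].
This matrix has rank 1, so its null space has dimension 3 − 1 = 2.

2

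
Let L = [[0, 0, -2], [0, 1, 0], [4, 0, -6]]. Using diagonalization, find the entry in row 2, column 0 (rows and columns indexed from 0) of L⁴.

Characteristic polynomial: s^3 + 5s^2 + 2s - 8 = (s - 1)(s + 2)(s + 4), so the eigenvalues are -4, -2, 1.
s=1: eigenvector (0, 1, 0).
s=-4: eigenvector (-1, 0, -2).
s=-2: eigenvector (1, 0, 1).
P = [[0, -1, 1], [1, 0, 0], [0, -2, 1]], D = diag(1, -4, -2), P⁻¹ = [[0, 1, 0], [1, 0, -1], [2, 0, -1]].
L⁴ = P·diag(1, 256, 16)·P⁻¹ = [[-224, 0, 240], [0, 1, 0], [-480, 0, 496]].
The requested entry is -480.

-480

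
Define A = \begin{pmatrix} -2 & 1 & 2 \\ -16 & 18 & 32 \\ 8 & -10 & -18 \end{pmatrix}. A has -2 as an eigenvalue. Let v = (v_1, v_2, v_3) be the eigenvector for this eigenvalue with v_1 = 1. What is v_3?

-2

A + 2I = [[0, 1, 2], [-16, 20, 32], [8, -10, -16]].
Solving (A + 2I)v = 0 gives the eigenspace spanned by (1, 4, -2).
With v_1 = 1, v = (1, 4, -2), so v_3 = -2.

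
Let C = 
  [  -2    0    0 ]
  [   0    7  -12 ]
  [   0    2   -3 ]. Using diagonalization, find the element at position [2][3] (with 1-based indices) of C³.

-156

Characteristic polynomial: s^3 - 2s^2 - 5s + 6 = (s - 3)(s - 1)(s + 2), so the eigenvalues are -2, 1, 3.
s=-2: eigenvector (1, 0, 0).
s=3: eigenvector (0, 3, 1).
s=1: eigenvector (0, 2, 1).
P = [[1, 0, 0], [0, 3, 2], [0, 1, 1]], D = diag(-2, 3, 1), P⁻¹ = [[1, 0, 0], [0, 1, -2], [0, -1, 3]].
C³ = P·diag(-8, 27, 1)·P⁻¹ = [[-8, 0, 0], [0, 79, -156], [0, 26, -51]].
The requested entry is -156.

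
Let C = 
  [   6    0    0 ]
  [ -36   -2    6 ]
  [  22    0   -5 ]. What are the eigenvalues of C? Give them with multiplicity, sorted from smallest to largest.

Characteristic polynomial: p(r) = r^3 + r^2 - 32r - 60 = (r - 6)(r + 2)(r + 5).
Roots (with multiplicity): -5, -2, 6.

-5, -2, 6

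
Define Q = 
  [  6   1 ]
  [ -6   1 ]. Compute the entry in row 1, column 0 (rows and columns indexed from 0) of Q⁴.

Characteristic polynomial: λ^2 - 7λ + 12 = (λ - 4)(λ - 3), so the eigenvalues are 3, 4.
λ=4: eigenvector (1, -2).
λ=3: eigenvector (-1, 3).
P = [[1, -1], [-2, 3]], D = diag(4, 3), P⁻¹ = [[3, 1], [2, 1]].
Q⁴ = P·diag(256, 81)·P⁻¹ = [[606, 175], [-1050, -269]].
The requested entry is -1050.

-1050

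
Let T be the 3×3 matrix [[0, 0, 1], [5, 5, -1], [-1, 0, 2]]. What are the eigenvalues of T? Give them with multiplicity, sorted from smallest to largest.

1, 1, 5

Characteristic polynomial: p(s) = s^3 - 7s^2 + 11s - 5 = (s - 5)(s - 1)^2.
Roots (with multiplicity): 1, 1, 5.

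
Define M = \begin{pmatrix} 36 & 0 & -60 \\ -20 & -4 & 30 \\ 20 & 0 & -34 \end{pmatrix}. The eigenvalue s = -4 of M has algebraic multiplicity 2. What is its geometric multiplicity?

2

M + 4I = [[40, 0, -60], [-20, 0, 30], [20, 0, -30]].
This matrix has rank 1, so its null space has dimension 3 − 1 = 2.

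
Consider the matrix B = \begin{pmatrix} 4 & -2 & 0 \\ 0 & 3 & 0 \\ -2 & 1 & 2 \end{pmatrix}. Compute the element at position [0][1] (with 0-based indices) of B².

-14

Characteristic polynomial: t^3 - 9t^2 + 26t - 24 = (t - 4)(t - 3)(t - 2), so the eigenvalues are 2, 3, 4.
t=4: eigenvector (1, 0, -1).
t=3: eigenvector (2, 1, -3).
t=2: eigenvector (0, 0, 1).
P = [[1, 2, 0], [0, 1, 0], [-1, -3, 1]], D = diag(4, 3, 2), P⁻¹ = [[1, -2, 0], [0, 1, 0], [1, 1, 1]].
B² = P·diag(16, 9, 4)·P⁻¹ = [[16, -14, 0], [0, 9, 0], [-12, 9, 4]].
The requested entry is -14.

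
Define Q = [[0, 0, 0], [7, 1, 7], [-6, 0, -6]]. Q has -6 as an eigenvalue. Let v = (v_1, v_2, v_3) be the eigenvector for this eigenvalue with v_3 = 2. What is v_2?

Q + 6I = [[6, 0, 0], [7, 7, 7], [-6, 0, 0]].
Solving (Q + 6I)v = 0 gives the eigenspace spanned by (0, -2, 2).
With v_3 = 2, v = (0, -2, 2), so v_2 = -2.

-2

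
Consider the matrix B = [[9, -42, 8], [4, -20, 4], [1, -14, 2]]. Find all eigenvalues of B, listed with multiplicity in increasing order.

-6, -4, 1

Characteristic polynomial: p(s) = s^3 + 9s^2 + 14s - 24 = (s - 1)(s + 4)(s + 6).
Roots (with multiplicity): -6, -4, 1.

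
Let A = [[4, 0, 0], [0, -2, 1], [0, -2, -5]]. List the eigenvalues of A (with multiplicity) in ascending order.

-4, -3, 4

Characteristic polynomial: p(s) = s^3 + 3s^2 - 16s - 48 = (s - 4)(s + 3)(s + 4).
Roots (with multiplicity): -4, -3, 4.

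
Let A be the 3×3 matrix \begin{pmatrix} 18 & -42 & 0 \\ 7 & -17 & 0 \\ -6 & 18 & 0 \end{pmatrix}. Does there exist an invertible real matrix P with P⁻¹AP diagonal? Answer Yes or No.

Yes

Characteristic polynomial: p(s) = s^3 - s^2 - 12s = s(s - 4)(s + 3).
All 3 eigenvalues are distinct, so A is diagonalizable.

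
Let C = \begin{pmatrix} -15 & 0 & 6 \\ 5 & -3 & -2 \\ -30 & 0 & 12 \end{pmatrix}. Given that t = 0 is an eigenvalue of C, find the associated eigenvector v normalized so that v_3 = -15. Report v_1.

-6

C = [[-15, 0, 6], [5, -3, -2], [-30, 0, 12]].
Solving (C)v = 0 gives the eigenspace spanned by (-6, 0, -15).
With v_3 = -15, v = (-6, 0, -15), so v_1 = -6.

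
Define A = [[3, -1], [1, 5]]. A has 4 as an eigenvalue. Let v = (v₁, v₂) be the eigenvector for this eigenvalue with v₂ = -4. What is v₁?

A − 4I = [[-1, -1], [1, 1]].
Solving (A − 4I)v = 0 gives the eigenspace spanned by (4, -4).
With v₂ = -4, v = (4, -4), so v₁ = 4.

4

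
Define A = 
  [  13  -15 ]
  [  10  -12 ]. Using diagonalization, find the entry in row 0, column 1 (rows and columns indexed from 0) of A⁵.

Characteristic polynomial: t^2 - t - 6 = (t - 3)(t + 2), so the eigenvalues are -2, 3.
t=3: eigenvector (-3, -2).
t=-2: eigenvector (1, 1).
P = [[-3, 1], [-2, 1]], D = diag(3, -2), P⁻¹ = [[-1, 1], [-2, 3]].
A⁵ = P·diag(243, -32)·P⁻¹ = [[793, -825], [550, -582]].
The requested entry is -825.

-825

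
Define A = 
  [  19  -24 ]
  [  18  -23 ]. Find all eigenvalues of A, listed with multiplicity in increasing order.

-5, 1

Characteristic polynomial: p(λ) = λ^2 + 4λ - 5 = (λ - 1)(λ + 5).
Roots (with multiplicity): -5, 1.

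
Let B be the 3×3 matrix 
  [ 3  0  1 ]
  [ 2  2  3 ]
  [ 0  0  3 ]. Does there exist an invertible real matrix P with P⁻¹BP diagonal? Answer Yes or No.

Characteristic polynomial: p(r) = r^3 - 8r^2 + 21r - 18 = (r - 3)^2(r - 2).
r = 3 has algebraic multiplicity 2; rank(B − 3I) = 2, so geometric multiplicity = 1.
Geometric multiplicity < algebraic multiplicity, so B is not diagonalizable.

No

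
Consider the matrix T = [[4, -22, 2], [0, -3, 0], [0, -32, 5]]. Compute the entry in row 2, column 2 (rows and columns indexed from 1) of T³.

Characteristic polynomial: μ^3 - 6μ^2 - 7μ + 60 = (μ - 5)(μ - 4)(μ + 3), so the eigenvalues are -3, 4, 5.
μ=4: eigenvector (1, 0, 0).
μ=5: eigenvector (2, 0, 1).
μ=-3: eigenvector (2, 1, 4).
P = [[1, 2, 2], [0, 0, 1], [0, 1, 4]], D = diag(4, 5, -3), P⁻¹ = [[1, 6, -2], [0, -4, 1], [0, 1, 0]].
T³ = P·diag(64, 125, -27)·P⁻¹ = [[64, -670, 122], [0, -27, 0], [0, -608, 125]].
The requested entry is -27.

-27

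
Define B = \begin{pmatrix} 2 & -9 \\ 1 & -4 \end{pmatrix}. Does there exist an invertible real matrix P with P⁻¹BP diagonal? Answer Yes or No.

No

Characteristic polynomial: p(r) = r^2 + 2r + 1 = (r + 1)^2.
r = -1 has algebraic multiplicity 2; rank(B + 1I) = 1, so geometric multiplicity = 1.
Geometric multiplicity < algebraic multiplicity, so B is not diagonalizable.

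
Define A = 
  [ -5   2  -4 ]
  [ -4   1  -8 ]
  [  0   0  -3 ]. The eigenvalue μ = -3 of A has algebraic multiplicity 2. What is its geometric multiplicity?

A + 3I = [[-2, 2, -4], [-4, 4, -8], [0, 0, 0]].
This matrix has rank 1, so its null space has dimension 3 − 1 = 2.

2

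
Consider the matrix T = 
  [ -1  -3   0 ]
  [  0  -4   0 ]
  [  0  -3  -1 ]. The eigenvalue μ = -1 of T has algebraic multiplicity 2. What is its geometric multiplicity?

T + 1I = [[0, -3, 0], [0, -3, 0], [0, -3, 0]].
This matrix has rank 1, so its null space has dimension 3 − 1 = 2.

2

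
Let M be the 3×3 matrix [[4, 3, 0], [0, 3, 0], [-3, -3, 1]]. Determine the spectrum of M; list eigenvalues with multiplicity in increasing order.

1, 3, 4

Characteristic polynomial: p(λ) = λ^3 - 8λ^2 + 19λ - 12 = (λ - 4)(λ - 3)(λ - 1).
Roots (with multiplicity): 1, 3, 4.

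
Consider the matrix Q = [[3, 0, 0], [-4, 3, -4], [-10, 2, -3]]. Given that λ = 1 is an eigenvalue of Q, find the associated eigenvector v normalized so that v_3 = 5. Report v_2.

Q − 1I = [[2, 0, 0], [-4, 2, -4], [-10, 2, -4]].
Solving (Q − 1I)v = 0 gives the eigenspace spanned by (0, 10, 5).
With v_3 = 5, v = (0, 10, 5), so v_2 = 10.

10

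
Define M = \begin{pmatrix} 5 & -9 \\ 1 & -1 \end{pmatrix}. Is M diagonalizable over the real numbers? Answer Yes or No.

No

Characteristic polynomial: p(μ) = μ^2 - 4μ + 4 = (μ - 2)^2.
μ = 2 has algebraic multiplicity 2; rank(M − 2I) = 1, so geometric multiplicity = 1.
Geometric multiplicity < algebraic multiplicity, so M is not diagonalizable.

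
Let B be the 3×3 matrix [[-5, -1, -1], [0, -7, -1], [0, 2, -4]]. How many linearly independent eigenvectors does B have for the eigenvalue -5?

1

B + 5I = [[0, -1, -1], [0, -2, -1], [0, 2, 1]].
This matrix has rank 2, so its null space has dimension 3 − 2 = 1.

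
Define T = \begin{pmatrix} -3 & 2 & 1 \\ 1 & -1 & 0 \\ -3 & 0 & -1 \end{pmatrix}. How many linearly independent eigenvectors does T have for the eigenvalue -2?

1

T + 2I = [[-1, 2, 1], [1, 1, 0], [-3, 0, 1]].
This matrix has rank 2, so its null space has dimension 3 − 2 = 1.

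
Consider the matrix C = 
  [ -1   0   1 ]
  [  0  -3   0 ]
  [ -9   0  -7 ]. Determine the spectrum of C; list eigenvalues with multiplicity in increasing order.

Characteristic polynomial: p(t) = t^3 + 11t^2 + 40t + 48 = (t + 3)(t + 4)^2.
Roots (with multiplicity): -4, -4, -3.

-4, -4, -3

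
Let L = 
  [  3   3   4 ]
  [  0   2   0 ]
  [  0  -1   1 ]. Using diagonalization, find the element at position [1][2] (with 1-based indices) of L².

11

Characteristic polynomial: r^3 - 6r^2 + 11r - 6 = (r - 3)(r - 2)(r - 1), so the eigenvalues are 1, 2, 3.
r=3: eigenvector (1, 0, 0).
r=2: eigenvector (1, 1, -1).
r=1: eigenvector (-2, 0, 1).
P = [[1, 1, -2], [0, 1, 0], [0, -1, 1]], D = diag(3, 2, 1), P⁻¹ = [[1, 1, 2], [0, 1, 0], [0, 1, 1]].
L² = P·diag(9, 4, 1)·P⁻¹ = [[9, 11, 16], [0, 4, 0], [0, -3, 1]].
The requested entry is 11.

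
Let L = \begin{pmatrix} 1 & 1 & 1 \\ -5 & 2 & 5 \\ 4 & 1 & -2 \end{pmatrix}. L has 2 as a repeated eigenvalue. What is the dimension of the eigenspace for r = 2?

L − 2I = [[-1, 1, 1], [-5, 0, 5], [4, 1, -4]].
This matrix has rank 2, so its null space has dimension 3 − 2 = 1.

1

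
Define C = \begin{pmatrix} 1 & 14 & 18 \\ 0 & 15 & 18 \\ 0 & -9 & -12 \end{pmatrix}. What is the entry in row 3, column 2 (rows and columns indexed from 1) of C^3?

-243

Characteristic polynomial: λ^3 - 4λ^2 - 15λ + 18 = (λ - 6)(λ - 1)(λ + 3), so the eigenvalues are -3, 1, 6.
λ=-3: eigenvector (-1, -1, 1).
λ=1: eigenvector (1, 0, 0).
λ=6: eigenvector (-2, -2, 1).
P = [[-1, 1, -2], [-1, 0, -2], [1, 0, 1]], D = diag(-3, 1, 6), P⁻¹ = [[0, 1, 2], [1, -1, 0], [0, -1, -1]].
C³ = P·diag(-27, 1, 216)·P⁻¹ = [[1, 458, 486], [0, 459, 486], [0, -243, -270]].
The requested entry is -243.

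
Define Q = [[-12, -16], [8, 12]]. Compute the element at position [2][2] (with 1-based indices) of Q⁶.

Characteristic polynomial: s^2 - 16 = (s - 4)(s + 4), so the eigenvalues are -4, 4.
s=-4: eigenvector (2, -1).
s=4: eigenvector (-1, 1).
P = [[2, -1], [-1, 1]], D = diag(-4, 4), P⁻¹ = [[1, 1], [1, 2]].
Q⁶ = P·diag(4096, 4096)·P⁻¹ = [[4096, 0], [0, 4096]].
The requested entry is 4096.

4096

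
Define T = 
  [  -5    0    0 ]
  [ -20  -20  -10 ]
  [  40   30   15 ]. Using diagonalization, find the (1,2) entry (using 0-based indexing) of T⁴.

1250

Characteristic polynomial: λ^3 + 10λ^2 + 25λ = λ(λ + 5)^2, so the eigenvalues are -5, -5, 0.
λ=0: eigenvector (0, 1, -2).
λ=-5: eigenvector (1, 0, -2).
λ=-5: eigenvector (1, 2, -5).
P = [[0, 1, 1], [1, 0, 2], [-2, -2, -5]], D = diag(0, -5, -5), P⁻¹ = [[-4, -3, -2], [-1, -2, -1], [2, 2, 1]].
T⁴ = P·diag(0, 625, 625)·P⁻¹ = [[625, 0, 0], [2500, 2500, 1250], [-5000, -3750, -1875]].
The requested entry is 1250.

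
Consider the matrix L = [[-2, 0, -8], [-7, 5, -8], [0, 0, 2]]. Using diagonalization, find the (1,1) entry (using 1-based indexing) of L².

Characteristic polynomial: r^3 - 5r^2 - 4r + 20 = (r - 5)(r - 2)(r + 2), so the eigenvalues are -2, 2, 5.
r=5: eigenvector (0, -1, 0).
r=-2: eigenvector (1, 1, 0).
r=2: eigenvector (-2, -2, 1).
P = [[0, 1, -2], [-1, 1, -2], [0, 0, 1]], D = diag(5, -2, 2), P⁻¹ = [[1, -1, 0], [1, 0, 2], [0, 0, 1]].
L² = P·diag(25, 4, 4)·P⁻¹ = [[4, 0, 0], [-21, 25, 0], [0, 0, 4]].
The requested entry is 4.

4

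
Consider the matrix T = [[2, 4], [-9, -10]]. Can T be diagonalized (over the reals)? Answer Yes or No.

Characteristic polynomial: p(r) = r^2 + 8r + 16 = (r + 4)^2.
r = -4 has algebraic multiplicity 2; rank(T + 4I) = 1, so geometric multiplicity = 1.
Geometric multiplicity < algebraic multiplicity, so T is not diagonalizable.

No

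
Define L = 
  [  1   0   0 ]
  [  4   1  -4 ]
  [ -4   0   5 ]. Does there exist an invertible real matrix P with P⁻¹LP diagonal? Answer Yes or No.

Characteristic polynomial: p(μ) = μ^3 - 7μ^2 + 11μ - 5 = (μ - 5)(μ - 1)^2.
μ = 1 has algebraic multiplicity 2; rank(L − 1I) = 1, so geometric multiplicity = 2.
Every eigenvalue has geometric = algebraic multiplicity, so L is diagonalizable.

Yes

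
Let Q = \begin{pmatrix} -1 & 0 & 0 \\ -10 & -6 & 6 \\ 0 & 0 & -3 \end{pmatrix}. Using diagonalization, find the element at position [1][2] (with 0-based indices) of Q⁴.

-2430

Characteristic polynomial: s^3 + 10s^2 + 27s + 18 = (s + 1)(s + 3)(s + 6), so the eigenvalues are -6, -3, -1.
s=-1: eigenvector (1, -2, 0).
s=-3: eigenvector (0, 2, 1).
s=-6: eigenvector (0, 1, 0).
P = [[1, 0, 0], [-2, 2, 1], [0, 1, 0]], D = diag(-1, -3, -6), P⁻¹ = [[1, 0, 0], [0, 0, 1], [2, 1, -2]].
Q⁴ = P·diag(1, 81, 1296)·P⁻¹ = [[1, 0, 0], [2590, 1296, -2430], [0, 0, 81]].
The requested entry is -2430.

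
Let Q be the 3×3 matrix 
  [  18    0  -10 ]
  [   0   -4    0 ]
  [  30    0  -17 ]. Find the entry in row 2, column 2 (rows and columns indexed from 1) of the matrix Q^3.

Characteristic polynomial: t^3 + 3t^2 - 10t - 24 = (t - 3)(t + 2)(t + 4), so the eigenvalues are -4, -2, 3.
t=-4: eigenvector (0, 1, 0).
t=-2: eigenvector (1, 0, 2).
t=3: eigenvector (-2, 0, -3).
P = [[0, 1, -2], [1, 0, 0], [0, 2, -3]], D = diag(-4, -2, 3), P⁻¹ = [[0, 1, 0], [-3, 0, 2], [-2, 0, 1]].
Q³ = P·diag(-64, -8, 27)·P⁻¹ = [[132, 0, -70], [0, -64, 0], [210, 0, -113]].
The requested entry is -64.

-64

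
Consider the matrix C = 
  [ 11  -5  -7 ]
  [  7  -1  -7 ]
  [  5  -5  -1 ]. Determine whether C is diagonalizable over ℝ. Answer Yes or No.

Characteristic polynomial: p(λ) = λ^3 - 9λ^2 + 14λ + 24 = (λ - 6)(λ - 4)(λ + 1).
All 3 eigenvalues are distinct, so C is diagonalizable.

Yes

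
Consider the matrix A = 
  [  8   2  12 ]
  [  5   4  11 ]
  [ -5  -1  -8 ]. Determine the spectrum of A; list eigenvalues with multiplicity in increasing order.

Characteristic polynomial: p(r) = r^3 - 4r^2 - 3r + 18 = (r - 3)^2(r + 2).
Roots (with multiplicity): -2, 3, 3.

-2, 3, 3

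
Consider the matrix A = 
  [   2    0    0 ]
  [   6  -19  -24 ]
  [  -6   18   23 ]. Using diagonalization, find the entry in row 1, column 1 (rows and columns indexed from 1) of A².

Characteristic polynomial: μ^3 - 6μ^2 + 3μ + 10 = (μ - 5)(μ - 2)(μ + 1), so the eigenvalues are -1, 2, 5.
μ=2: eigenvector (1, -2, 2).
μ=-1: eigenvector (0, 4, -3).
μ=5: eigenvector (0, -1, 1).
P = [[1, 0, 0], [-2, 4, -1], [2, -3, 1]], D = diag(2, -1, 5), P⁻¹ = [[1, 0, 0], [0, 1, 1], [-2, 3, 4]].
A² = P·diag(4, 1, 25)·P⁻¹ = [[4, 0, 0], [42, -71, -96], [-42, 72, 97]].
The requested entry is 4.

4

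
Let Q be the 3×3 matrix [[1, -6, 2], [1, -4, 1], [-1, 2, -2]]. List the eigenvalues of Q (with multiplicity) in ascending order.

Characteristic polynomial: p(μ) = μ^3 + 5μ^2 + 8μ + 4 = (μ + 1)(μ + 2)^2.
Roots (with multiplicity): -2, -2, -1.

-2, -2, -1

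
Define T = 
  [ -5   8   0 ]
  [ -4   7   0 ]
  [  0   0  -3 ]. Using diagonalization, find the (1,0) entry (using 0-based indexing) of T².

-8

Characteristic polynomial: μ^3 + μ^2 - 9μ - 9 = (μ - 3)(μ + 1)(μ + 3), so the eigenvalues are -3, -1, 3.
μ=3: eigenvector (-1, -1, 0).
μ=-1: eigenvector (2, 1, 0).
μ=-3: eigenvector (0, 0, 1).
P = [[-1, 2, 0], [-1, 1, 0], [0, 0, 1]], D = diag(3, -1, -3), P⁻¹ = [[1, -2, 0], [1, -1, 0], [0, 0, 1]].
T² = P·diag(9, 1, 9)·P⁻¹ = [[-7, 16, 0], [-8, 17, 0], [0, 0, 9]].
The requested entry is -8.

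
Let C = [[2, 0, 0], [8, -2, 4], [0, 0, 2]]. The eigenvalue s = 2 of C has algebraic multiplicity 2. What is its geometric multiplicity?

2

C − 2I = [[0, 0, 0], [8, -4, 4], [0, 0, 0]].
This matrix has rank 1, so its null space has dimension 3 − 1 = 2.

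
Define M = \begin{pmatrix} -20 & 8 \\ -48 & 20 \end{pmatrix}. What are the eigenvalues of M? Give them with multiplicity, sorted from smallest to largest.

Characteristic polynomial: p(λ) = λ^2 - 16 = (λ - 4)(λ + 4).
Roots (with multiplicity): -4, 4.

-4, 4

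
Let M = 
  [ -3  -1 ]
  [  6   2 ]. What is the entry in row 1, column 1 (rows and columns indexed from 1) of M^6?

Characteristic polynomial: λ^2 + λ = λ(λ + 1), so the eigenvalues are -1, 0.
λ=0: eigenvector (1, -3).
λ=-1: eigenvector (1, -2).
P = [[1, 1], [-3, -2]], D = diag(0, -1), P⁻¹ = [[-2, -1], [3, 1]].
M⁶ = P·diag(0, 1)·P⁻¹ = [[3, 1], [-6, -2]].
The requested entry is 3.

3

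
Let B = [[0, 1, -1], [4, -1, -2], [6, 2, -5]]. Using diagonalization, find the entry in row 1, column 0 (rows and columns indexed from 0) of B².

Characteristic polynomial: λ^3 + 6λ^2 + 11λ + 6 = (λ + 1)(λ + 2)(λ + 3), so the eigenvalues are -3, -2, -1.
λ=-3: eigenvector (0, 1, 1).
λ=-2: eigenvector (-1, 0, -2).
λ=-1: eigenvector (1, 1, 2).
P = [[0, -1, 1], [1, 0, 1], [1, -2, 2]], D = diag(-3, -2, -1), P⁻¹ = [[-2, 0, 1], [1, 1, -1], [2, 1, -1]].
B² = P·diag(9, 4, 1)·P⁻¹ = [[-2, -3, 3], [-16, 1, 8], [-22, -6, 15]].
The requested entry is -16.

-16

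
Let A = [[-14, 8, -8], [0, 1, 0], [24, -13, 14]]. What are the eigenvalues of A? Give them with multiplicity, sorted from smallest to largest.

Characteristic polynomial: p(t) = t^3 - t^2 - 4t + 4 = (t - 2)(t - 1)(t + 2).
Roots (with multiplicity): -2, 1, 2.

-2, 1, 2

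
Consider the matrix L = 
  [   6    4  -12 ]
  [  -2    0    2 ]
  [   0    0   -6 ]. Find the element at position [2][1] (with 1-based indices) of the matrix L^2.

Characteristic polynomial: μ^3 - 28μ + 48 = (μ - 4)(μ - 2)(μ + 6), so the eigenvalues are -6, 2, 4.
μ=-6: eigenvector (1, 0, 1).
μ=4: eigenvector (-2, 1, 0).
μ=2: eigenvector (1, -1, 0).
P = [[1, -2, 1], [0, 1, -1], [1, 0, 0]], D = diag(-6, 4, 2), P⁻¹ = [[0, 0, 1], [-1, -1, 1], [-1, -2, 1]].
L² = P·diag(36, 16, 4)·P⁻¹ = [[28, 24, 8], [-12, -8, 12], [0, 0, 36]].
The requested entry is -12.

-12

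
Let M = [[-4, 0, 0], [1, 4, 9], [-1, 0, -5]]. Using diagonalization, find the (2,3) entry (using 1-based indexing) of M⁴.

-369

Characteristic polynomial: λ^3 + 5λ^2 - 16λ - 80 = (λ - 4)(λ + 4)(λ + 5), so the eigenvalues are -5, -4, 4.
λ=-4: eigenvector (1, 1, -1).
λ=4: eigenvector (0, 1, 0).
λ=-5: eigenvector (0, -1, 1).
P = [[1, 0, 0], [1, 1, -1], [-1, 0, 1]], D = diag(-4, 4, -5), P⁻¹ = [[1, 0, 0], [0, 1, 1], [1, 0, 1]].
M⁴ = P·diag(256, 256, 625)·P⁻¹ = [[256, 0, 0], [-369, 256, -369], [369, 0, 625]].
The requested entry is -369.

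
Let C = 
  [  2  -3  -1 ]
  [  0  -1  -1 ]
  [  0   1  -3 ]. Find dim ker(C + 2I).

1

C + 2I = [[4, -3, -1], [0, 1, -1], [0, 1, -1]].
This matrix has rank 2, so its null space has dimension 3 − 2 = 1.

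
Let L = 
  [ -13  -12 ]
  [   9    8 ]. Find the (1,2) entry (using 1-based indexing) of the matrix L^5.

-4092

Characteristic polynomial: s^2 + 5s + 4 = (s + 1)(s + 4), so the eigenvalues are -4, -1.
s=-4: eigenvector (-4, 3).
s=-1: eigenvector (-1, 1).
P = [[-4, -1], [3, 1]], D = diag(-4, -1), P⁻¹ = [[-1, -1], [3, 4]].
L⁵ = P·diag(-1024, -1)·P⁻¹ = [[-4093, -4092], [3069, 3068]].
The requested entry is -4092.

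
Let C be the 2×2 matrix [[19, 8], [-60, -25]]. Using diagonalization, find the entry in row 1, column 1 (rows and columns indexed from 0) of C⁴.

3745

Characteristic polynomial: t^2 + 6t + 5 = (t + 1)(t + 5), so the eigenvalues are -5, -1.
t=-5: eigenvector (1, -3).
t=-1: eigenvector (2, -5).
P = [[1, 2], [-3, -5]], D = diag(-5, -1), P⁻¹ = [[-5, -2], [3, 1]].
C⁴ = P·diag(625, 1)·P⁻¹ = [[-3119, -1248], [9360, 3745]].
The requested entry is 3745.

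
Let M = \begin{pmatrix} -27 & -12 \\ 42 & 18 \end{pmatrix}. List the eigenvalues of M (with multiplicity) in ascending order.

Characteristic polynomial: p(λ) = λ^2 + 9λ + 18 = (λ + 3)(λ + 6).
Roots (with multiplicity): -6, -3.

-6, -3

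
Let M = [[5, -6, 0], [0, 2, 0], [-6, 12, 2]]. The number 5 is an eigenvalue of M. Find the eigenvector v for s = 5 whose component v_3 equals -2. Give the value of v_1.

M − 5I = [[0, -6, 0], [0, -3, 0], [-6, 12, -3]].
Solving (M − 5I)v = 0 gives the eigenspace spanned by (1, 0, -2).
With v_3 = -2, v = (1, 0, -2), so v_1 = 1.

1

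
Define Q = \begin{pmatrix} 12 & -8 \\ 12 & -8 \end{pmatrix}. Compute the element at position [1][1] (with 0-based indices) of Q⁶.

Characteristic polynomial: s^2 - 4s = s(s - 4), so the eigenvalues are 0, 4.
s=4: eigenvector (1, 1).
s=0: eigenvector (2, 3).
P = [[1, 2], [1, 3]], D = diag(4, 0), P⁻¹ = [[3, -2], [-1, 1]].
Q⁶ = P·diag(4096, 0)·P⁻¹ = [[12288, -8192], [12288, -8192]].
The requested entry is -8192.

-8192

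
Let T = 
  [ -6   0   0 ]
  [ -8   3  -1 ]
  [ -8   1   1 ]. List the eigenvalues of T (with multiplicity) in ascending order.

-6, 2, 2

Characteristic polynomial: p(s) = s^3 + 2s^2 - 20s + 24 = (s - 2)^2(s + 6).
Roots (with multiplicity): -6, 2, 2.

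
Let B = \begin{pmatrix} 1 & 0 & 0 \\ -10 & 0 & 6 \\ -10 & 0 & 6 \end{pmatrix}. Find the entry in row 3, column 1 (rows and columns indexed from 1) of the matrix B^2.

Characteristic polynomial: r^3 - 7r^2 + 6r = r(r - 6)(r - 1), so the eigenvalues are 0, 1, 6.
r=1: eigenvector (1, 2, 2).
r=0: eigenvector (0, 1, 0).
r=6: eigenvector (0, 1, 1).
P = [[1, 0, 0], [2, 1, 1], [2, 0, 1]], D = diag(1, 0, 6), P⁻¹ = [[1, 0, 0], [0, 1, -1], [-2, 0, 1]].
B² = P·diag(1, 0, 36)·P⁻¹ = [[1, 0, 0], [-70, 0, 36], [-70, 0, 36]].
The requested entry is -70.

-70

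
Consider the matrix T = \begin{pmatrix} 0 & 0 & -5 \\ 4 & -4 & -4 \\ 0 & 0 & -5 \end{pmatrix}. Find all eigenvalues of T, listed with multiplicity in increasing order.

-5, -4, 0

Characteristic polynomial: p(μ) = μ^3 + 9μ^2 + 20μ = μ(μ + 4)(μ + 5).
Roots (with multiplicity): -5, -4, 0.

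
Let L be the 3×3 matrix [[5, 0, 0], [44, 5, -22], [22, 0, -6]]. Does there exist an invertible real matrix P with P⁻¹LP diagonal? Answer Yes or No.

Characteristic polynomial: p(s) = s^3 - 4s^2 - 35s + 150 = (s - 5)^2(s + 6).
s = 5 has algebraic multiplicity 2; rank(L − 5I) = 1, so geometric multiplicity = 2.
Every eigenvalue has geometric = algebraic multiplicity, so L is diagonalizable.

Yes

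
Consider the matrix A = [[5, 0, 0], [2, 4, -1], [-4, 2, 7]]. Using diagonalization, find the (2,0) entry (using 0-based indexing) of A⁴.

-2684

Characteristic polynomial: t^3 - 16t^2 + 85t - 150 = (t - 6)(t - 5)^2, so the eigenvalues are 5, 5, 6.
t=6: eigenvector (0, -1, 2).
t=5: eigenvector (1, 2, 0).
t=5: eigenvector (0, -1, 1).
P = [[0, 1, 0], [-1, 2, -1], [2, 0, 1]], D = diag(6, 5, 5), P⁻¹ = [[-2, 1, 1], [1, 0, 0], [4, -2, -1]].
A⁴ = P·diag(1296, 625, 625)·P⁻¹ = [[625, 0, 0], [1342, -46, -671], [-2684, 1342, 1967]].
The requested entry is -2684.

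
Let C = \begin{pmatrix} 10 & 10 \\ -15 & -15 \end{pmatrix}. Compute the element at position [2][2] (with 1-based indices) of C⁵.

Characteristic polynomial: μ^2 + 5μ = μ(μ + 5), so the eigenvalues are -5, 0.
μ=-5: eigenvector (-2, 3).
μ=0: eigenvector (-1, 1).
P = [[-2, -1], [3, 1]], D = diag(-5, 0), P⁻¹ = [[1, 1], [-3, -2]].
C⁵ = P·diag(-3125, 0)·P⁻¹ = [[6250, 6250], [-9375, -9375]].
The requested entry is -9375.

-9375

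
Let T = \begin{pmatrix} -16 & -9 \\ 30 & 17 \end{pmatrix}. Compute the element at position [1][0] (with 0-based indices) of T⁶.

Characteristic polynomial: λ^2 - λ - 2 = (λ - 2)(λ + 1), so the eigenvalues are -1, 2.
λ=2: eigenvector (1, -2).
λ=-1: eigenvector (3, -5).
P = [[1, 3], [-2, -5]], D = diag(2, -1), P⁻¹ = [[-5, -3], [2, 1]].
T⁶ = P·diag(64, 1)·P⁻¹ = [[-314, -189], [630, 379]].
The requested entry is 630.

630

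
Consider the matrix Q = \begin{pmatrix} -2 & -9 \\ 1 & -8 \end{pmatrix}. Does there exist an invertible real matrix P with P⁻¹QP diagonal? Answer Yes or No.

No

Characteristic polynomial: p(t) = t^2 + 10t + 25 = (t + 5)^2.
t = -5 has algebraic multiplicity 2; rank(Q + 5I) = 1, so geometric multiplicity = 1.
Geometric multiplicity < algebraic multiplicity, so Q is not diagonalizable.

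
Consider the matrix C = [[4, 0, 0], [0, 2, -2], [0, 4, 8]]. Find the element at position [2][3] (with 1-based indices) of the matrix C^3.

Characteristic polynomial: t^3 - 14t^2 + 64t - 96 = (t - 6)(t - 4)^2, so the eigenvalues are 4, 4, 6.
t=4: eigenvector (1, 0, 0).
t=6: eigenvector (0, -1, 2).
t=4: eigenvector (0, -1, 1).
P = [[1, 0, 0], [0, -1, -1], [0, 2, 1]], D = diag(4, 6, 4), P⁻¹ = [[1, 0, 0], [0, 1, 1], [0, -2, -1]].
C³ = P·diag(64, 216, 64)·P⁻¹ = [[64, 0, 0], [0, -88, -152], [0, 304, 368]].
The requested entry is -152.

-152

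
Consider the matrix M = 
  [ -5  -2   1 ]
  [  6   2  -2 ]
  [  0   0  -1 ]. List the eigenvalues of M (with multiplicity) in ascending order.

Characteristic polynomial: p(μ) = μ^3 + 4μ^2 + 5μ + 2 = (μ + 1)^2(μ + 2).
Roots (with multiplicity): -2, -1, -1.

-2, -1, -1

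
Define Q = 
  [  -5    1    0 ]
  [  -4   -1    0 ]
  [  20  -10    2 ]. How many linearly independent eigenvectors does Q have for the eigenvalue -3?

1

Q + 3I = [[-2, 1, 0], [-4, 2, 0], [20, -10, 5]].
This matrix has rank 2, so its null space has dimension 3 − 2 = 1.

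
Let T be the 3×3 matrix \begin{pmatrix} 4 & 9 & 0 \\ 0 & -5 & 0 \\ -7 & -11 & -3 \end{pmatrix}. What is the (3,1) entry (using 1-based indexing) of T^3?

-91

Characteristic polynomial: s^3 + 4s^2 - 17s - 60 = (s - 4)(s + 3)(s + 5), so the eigenvalues are -5, -3, 4.
s=4: eigenvector (1, 0, -1).
s=-5: eigenvector (-1, 1, 2).
s=-3: eigenvector (0, 0, 1).
P = [[1, -1, 0], [0, 1, 0], [-1, 2, 1]], D = diag(4, -5, -3), P⁻¹ = [[1, 1, 0], [0, 1, 0], [1, -1, 1]].
T³ = P·diag(64, -125, -27)·P⁻¹ = [[64, 189, 0], [0, -125, 0], [-91, -287, -27]].
The requested entry is -91.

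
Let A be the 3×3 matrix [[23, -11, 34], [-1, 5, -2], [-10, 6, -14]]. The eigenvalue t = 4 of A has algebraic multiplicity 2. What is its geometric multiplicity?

A − 4I = [[19, -11, 34], [-1, 1, -2], [-10, 6, -18]].
This matrix has rank 2, so its null space has dimension 3 − 2 = 1.

1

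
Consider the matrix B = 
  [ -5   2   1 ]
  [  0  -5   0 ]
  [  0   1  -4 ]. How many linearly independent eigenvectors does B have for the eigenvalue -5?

1

B + 5I = [[0, 2, 1], [0, 0, 0], [0, 1, 1]].
This matrix has rank 2, so its null space has dimension 3 − 2 = 1.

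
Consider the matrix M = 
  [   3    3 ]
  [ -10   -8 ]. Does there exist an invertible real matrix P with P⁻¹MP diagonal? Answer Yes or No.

Yes

Characteristic polynomial: p(μ) = μ^2 + 5μ + 6 = (μ + 2)(μ + 3).
All 2 eigenvalues are distinct, so M is diagonalizable.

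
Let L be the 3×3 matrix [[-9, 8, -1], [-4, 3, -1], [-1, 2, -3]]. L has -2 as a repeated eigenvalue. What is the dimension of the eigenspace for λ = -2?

1

L + 2I = [[-7, 8, -1], [-4, 5, -1], [-1, 2, -1]].
This matrix has rank 2, so its null space has dimension 3 − 2 = 1.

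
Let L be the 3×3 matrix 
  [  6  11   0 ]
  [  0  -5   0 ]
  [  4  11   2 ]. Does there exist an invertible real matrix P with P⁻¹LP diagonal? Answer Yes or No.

Yes

Characteristic polynomial: p(s) = s^3 - 3s^2 - 28s + 60 = (s - 6)(s - 2)(s + 5).
All 3 eigenvalues are distinct, so L is diagonalizable.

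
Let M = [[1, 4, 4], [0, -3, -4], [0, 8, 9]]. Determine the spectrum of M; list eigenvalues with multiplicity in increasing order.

Characteristic polynomial: p(t) = t^3 - 7t^2 + 11t - 5 = (t - 5)(t - 1)^2.
Roots (with multiplicity): 1, 1, 5.

1, 1, 5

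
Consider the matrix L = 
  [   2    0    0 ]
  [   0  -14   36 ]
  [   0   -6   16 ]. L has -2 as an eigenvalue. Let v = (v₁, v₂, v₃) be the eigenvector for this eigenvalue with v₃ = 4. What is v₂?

12

L + 2I = [[4, 0, 0], [0, -12, 36], [0, -6, 18]].
Solving (L + 2I)v = 0 gives the eigenspace spanned by (0, 12, 4).
With v₃ = 4, v = (0, 12, 4), so v₂ = 12.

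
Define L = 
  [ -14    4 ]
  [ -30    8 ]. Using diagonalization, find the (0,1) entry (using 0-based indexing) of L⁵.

Characteristic polynomial: λ^2 + 6λ + 8 = (λ + 2)(λ + 4), so the eigenvalues are -4, -2.
λ=-2: eigenvector (1, 3).
λ=-4: eigenvector (-2, -5).
P = [[1, -2], [3, -5]], D = diag(-2, -4), P⁻¹ = [[-5, 2], [-3, 1]].
L⁵ = P·diag(-32, -1024)·P⁻¹ = [[-5984, 1984], [-14880, 4928]].
The requested entry is 1984.

1984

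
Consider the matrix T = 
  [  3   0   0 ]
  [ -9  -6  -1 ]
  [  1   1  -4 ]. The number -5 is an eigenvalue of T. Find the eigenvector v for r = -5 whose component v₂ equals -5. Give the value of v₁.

0

T + 5I = [[8, 0, 0], [-9, -1, -1], [1, 1, 1]].
Solving (T + 5I)v = 0 gives the eigenspace spanned by (0, -5, 5).
With v₂ = -5, v = (0, -5, 5), so v₁ = 0.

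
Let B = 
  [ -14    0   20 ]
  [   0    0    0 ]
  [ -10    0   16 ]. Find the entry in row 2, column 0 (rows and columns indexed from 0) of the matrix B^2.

Characteristic polynomial: s^3 - 2s^2 - 24s = s(s - 6)(s + 4), so the eigenvalues are -4, 0, 6.
s=6: eigenvector (-1, 0, -1).
s=0: eigenvector (0, 1, 0).
s=-4: eigenvector (2, 0, 1).
P = [[-1, 0, 2], [0, 1, 0], [-1, 0, 1]], D = diag(6, 0, -4), P⁻¹ = [[1, 0, -2], [0, 1, 0], [1, 0, -1]].
B² = P·diag(36, 0, 16)·P⁻¹ = [[-4, 0, 40], [0, 0, 0], [-20, 0, 56]].
The requested entry is -20.

-20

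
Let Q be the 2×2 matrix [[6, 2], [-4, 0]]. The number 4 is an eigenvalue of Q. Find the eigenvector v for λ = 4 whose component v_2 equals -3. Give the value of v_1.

3

Q − 4I = [[2, 2], [-4, -4]].
Solving (Q − 4I)v = 0 gives the eigenspace spanned by (3, -3).
With v_2 = -3, v = (3, -3), so v_1 = 3.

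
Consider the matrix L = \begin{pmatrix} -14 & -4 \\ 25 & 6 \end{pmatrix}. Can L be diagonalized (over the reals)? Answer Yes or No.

No

Characteristic polynomial: p(μ) = μ^2 + 8μ + 16 = (μ + 4)^2.
μ = -4 has algebraic multiplicity 2; rank(L + 4I) = 1, so geometric multiplicity = 1.
Geometric multiplicity < algebraic multiplicity, so L is not diagonalizable.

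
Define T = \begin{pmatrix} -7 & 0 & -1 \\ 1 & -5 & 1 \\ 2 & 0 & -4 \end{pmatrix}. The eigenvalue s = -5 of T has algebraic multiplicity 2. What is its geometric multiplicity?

1

T + 5I = [[-2, 0, -1], [1, 0, 1], [2, 0, 1]].
This matrix has rank 2, so its null space has dimension 3 − 2 = 1.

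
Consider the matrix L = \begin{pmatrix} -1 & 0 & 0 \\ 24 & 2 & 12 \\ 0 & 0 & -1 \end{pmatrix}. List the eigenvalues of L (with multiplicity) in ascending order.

Characteristic polynomial: p(s) = s^3 - 3s - 2 = (s - 2)(s + 1)^2.
Roots (with multiplicity): -1, -1, 2.

-1, -1, 2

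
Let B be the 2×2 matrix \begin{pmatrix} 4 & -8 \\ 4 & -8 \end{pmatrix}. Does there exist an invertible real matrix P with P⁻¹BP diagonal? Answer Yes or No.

Yes

Characteristic polynomial: p(s) = s^2 + 4s = s(s + 4).
All 2 eigenvalues are distinct, so B is diagonalizable.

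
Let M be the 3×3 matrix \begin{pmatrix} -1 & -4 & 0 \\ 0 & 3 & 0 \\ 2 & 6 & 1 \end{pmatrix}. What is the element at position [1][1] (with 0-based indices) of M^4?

81

Characteristic polynomial: λ^3 - 3λ^2 - λ + 3 = (λ - 3)(λ - 1)(λ + 1), so the eigenvalues are -1, 1, 3.
λ=-1: eigenvector (1, 0, -1).
λ=3: eigenvector (-1, 1, 2).
λ=1: eigenvector (0, 0, 1).
P = [[1, -1, 0], [0, 1, 0], [-1, 2, 1]], D = diag(-1, 3, 1), P⁻¹ = [[1, 1, 0], [0, 1, 0], [1, -1, 1]].
M⁴ = P·diag(1, 81, 1)·P⁻¹ = [[1, -80, 0], [0, 81, 0], [0, 160, 1]].
The requested entry is 81.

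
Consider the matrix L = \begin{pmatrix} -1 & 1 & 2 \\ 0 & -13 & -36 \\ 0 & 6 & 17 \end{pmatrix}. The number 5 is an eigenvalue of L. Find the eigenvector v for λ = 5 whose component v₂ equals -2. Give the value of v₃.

1

L − 5I = [[-6, 1, 2], [0, -18, -36], [0, 6, 12]].
Solving (L − 5I)v = 0 gives the eigenspace spanned by (0, -2, 1).
With v₂ = -2, v = (0, -2, 1), so v₃ = 1.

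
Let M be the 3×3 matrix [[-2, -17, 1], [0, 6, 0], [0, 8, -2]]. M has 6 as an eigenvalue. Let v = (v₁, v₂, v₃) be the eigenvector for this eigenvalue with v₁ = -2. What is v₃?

1

M − 6I = [[-8, -17, 1], [0, 0, 0], [0, 8, -8]].
Solving (M − 6I)v = 0 gives the eigenspace spanned by (-2, 1, 1).
With v₁ = -2, v = (-2, 1, 1), so v₃ = 1.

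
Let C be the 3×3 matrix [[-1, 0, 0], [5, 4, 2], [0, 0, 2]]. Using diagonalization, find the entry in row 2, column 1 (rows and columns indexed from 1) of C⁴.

255

Characteristic polynomial: s^3 - 5s^2 + 2s + 8 = (s - 4)(s - 2)(s + 1), so the eigenvalues are -1, 2, 4.
s=-1: eigenvector (1, -1, 0).
s=2: eigenvector (0, -1, 1).
s=4: eigenvector (0, 1, 0).
P = [[1, 0, 0], [-1, -1, 1], [0, 1, 0]], D = diag(-1, 2, 4), P⁻¹ = [[1, 0, 0], [0, 0, 1], [1, 1, 1]].
C⁴ = P·diag(1, 16, 256)·P⁻¹ = [[1, 0, 0], [255, 256, 240], [0, 0, 16]].
The requested entry is 255.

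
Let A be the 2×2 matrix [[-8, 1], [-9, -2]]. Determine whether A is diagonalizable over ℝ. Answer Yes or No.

Characteristic polynomial: p(r) = r^2 + 10r + 25 = (r + 5)^2.
r = -5 has algebraic multiplicity 2; rank(A + 5I) = 1, so geometric multiplicity = 1.
Geometric multiplicity < algebraic multiplicity, so A is not diagonalizable.

No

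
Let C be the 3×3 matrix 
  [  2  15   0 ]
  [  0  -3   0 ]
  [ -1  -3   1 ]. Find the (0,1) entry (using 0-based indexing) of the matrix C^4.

-195

Characteristic polynomial: t^3 - 7t + 6 = (t - 2)(t - 1)(t + 3), so the eigenvalues are -3, 1, 2.
t=2: eigenvector (1, 0, -1).
t=-3: eigenvector (-3, 1, 0).
t=1: eigenvector (0, 0, 1).
P = [[1, -3, 0], [0, 1, 0], [-1, 0, 1]], D = diag(2, -3, 1), P⁻¹ = [[1, 3, 0], [0, 1, 0], [1, 3, 1]].
C⁴ = P·diag(16, 81, 1)·P⁻¹ = [[16, -195, 0], [0, 81, 0], [-15, -45, 1]].
The requested entry is -195.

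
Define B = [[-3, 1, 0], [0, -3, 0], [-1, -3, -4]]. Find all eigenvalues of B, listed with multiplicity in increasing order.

Characteristic polynomial: p(t) = t^3 + 10t^2 + 33t + 36 = (t + 3)^2(t + 4).
Roots (with multiplicity): -4, -3, -3.

-4, -3, -3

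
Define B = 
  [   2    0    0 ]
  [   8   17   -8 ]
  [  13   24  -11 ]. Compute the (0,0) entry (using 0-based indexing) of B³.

8

Characteristic polynomial: r^3 - 8r^2 + 17r - 10 = (r - 5)(r - 2)(r - 1), so the eigenvalues are 1, 2, 5.
r=1: eigenvector (0, 1, 2).
r=2: eigenvector (1, 0, 1).
r=5: eigenvector (0, -2, -3).
P = [[0, 1, 0], [1, 0, -2], [2, 1, -3]], D = diag(1, 2, 5), P⁻¹ = [[-2, -3, 2], [1, 0, 0], [-1, -2, 1]].
B³ = P·diag(1, 8, 125)·P⁻¹ = [[8, 0, 0], [248, 497, -248], [379, 744, -371]].
The requested entry is 8.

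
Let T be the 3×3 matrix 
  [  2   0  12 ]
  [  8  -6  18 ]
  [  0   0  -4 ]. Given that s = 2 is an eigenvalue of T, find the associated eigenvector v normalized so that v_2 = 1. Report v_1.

T − 2I = [[0, 0, 12], [8, -8, 18], [0, 0, -6]].
Solving (T − 2I)v = 0 gives the eigenspace spanned by (1, 1, 0).
With v_2 = 1, v = (1, 1, 0), so v_1 = 1.

1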